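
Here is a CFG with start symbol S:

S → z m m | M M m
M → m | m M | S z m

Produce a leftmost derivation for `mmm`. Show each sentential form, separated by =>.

S => MMm   [S → M M m]
MMm => mMm   [M → m]
mMm => mmm   [M → m]

S => MMm => mMm => mmm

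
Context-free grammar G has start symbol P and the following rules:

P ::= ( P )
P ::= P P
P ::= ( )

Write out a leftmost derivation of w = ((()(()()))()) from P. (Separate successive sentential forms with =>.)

P => (P) => (PP) => ((P)P) => ((PP)P) => ((()P)P) => ((()(P))P) => ((()(PP))P) => ((()(()P))P) => ((()(()()))P) => ((()(()()))())

P => (P)   [P ::= ( P )]
(P) => (PP)   [P ::= P P]
(PP) => ((P)P)   [P ::= ( P )]
((P)P) => ((PP)P)   [P ::= P P]
((PP)P) => ((()P)P)   [P ::= ( )]
((()P)P) => ((()(P))P)   [P ::= ( P )]
((()(P))P) => ((()(PP))P)   [P ::= P P]
((()(PP))P) => ((()(()P))P)   [P ::= ( )]
((()(()P))P) => ((()(()()))P)   [P ::= ( )]
((()(()()))P) => ((()(()()))())   [P ::= ( )]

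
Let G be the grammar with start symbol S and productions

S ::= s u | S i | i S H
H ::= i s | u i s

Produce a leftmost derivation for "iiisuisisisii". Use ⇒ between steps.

S ⇒ Si ⇒ Sii ⇒ iSHii ⇒ iiSHHii ⇒ iiiSHHHii ⇒ iiisuHHHii ⇒ iiisuisHHii ⇒ iiisuisisHii ⇒ iiisuisisisii

S ⇒ Si   [S ::= S i]
Si ⇒ Sii   [S ::= S i]
Sii ⇒ iSHii   [S ::= i S H]
iSHii ⇒ iiSHHii   [S ::= i S H]
iiSHHii ⇒ iiiSHHHii   [S ::= i S H]
iiiSHHHii ⇒ iiisuHHHii   [S ::= s u]
iiisuHHHii ⇒ iiisuisHHii   [H ::= i s]
iiisuisHHii ⇒ iiisuisisHii   [H ::= i s]
iiisuisisHii ⇒ iiisuisisisii   [H ::= i s]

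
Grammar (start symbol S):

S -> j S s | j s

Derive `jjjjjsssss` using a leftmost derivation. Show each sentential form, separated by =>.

S => jSs => jjSss => jjjSsss => jjjjSssss => jjjjjsssss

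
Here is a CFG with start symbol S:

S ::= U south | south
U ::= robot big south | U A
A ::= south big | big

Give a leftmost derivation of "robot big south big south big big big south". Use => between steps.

S => U south   [S ::= U south]
U south => U A south   [U ::= U A]
U A south => U A A south   [U ::= U A]
U A A south => U A A A south   [U ::= U A]
U A A A south => U A A A A south   [U ::= U A]
U A A A A south => robot big south A A A A south   [U ::= robot big south]
robot big south A A A A south => robot big south big A A A south   [A ::= big]
robot big south big A A A south => robot big south big south big A A south   [A ::= south big]
robot big south big south big A A south => robot big south big south big big A south   [A ::= big]
robot big south big south big big A south => robot big south big south big big big south   [A ::= big]

S => U south => U A south => U A A south => U A A A south => U A A A A south => robot big south A A A A south => robot big south big A A A south => robot big south big south big A A south => robot big south big south big big A south => robot big south big south big big big south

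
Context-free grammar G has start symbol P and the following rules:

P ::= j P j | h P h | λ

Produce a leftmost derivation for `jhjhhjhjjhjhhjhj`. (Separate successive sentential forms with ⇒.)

P ⇒ jPj ⇒ jhPhj ⇒ jhjPjhj ⇒ jhjhPhjhj ⇒ jhjhhPhhjhj ⇒ jhjhhjPjhhjhj ⇒ jhjhhjhPhjhhjhj ⇒ jhjhhjhjPjhjhhjhj ⇒ jhjhhjhjjhjhhjhj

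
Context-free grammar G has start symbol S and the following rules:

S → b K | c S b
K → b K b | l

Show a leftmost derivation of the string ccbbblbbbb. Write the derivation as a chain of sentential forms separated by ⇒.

S⇒cSb⇒ccSbb⇒ccbKbb⇒ccbbKbbb⇒ccbbbKbbbb⇒ccbbblbbbb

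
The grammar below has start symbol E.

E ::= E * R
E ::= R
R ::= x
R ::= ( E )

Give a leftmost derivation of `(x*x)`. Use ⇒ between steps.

E ⇒ R ⇒ (E) ⇒ (E*R) ⇒ (R*R) ⇒ (x*R) ⇒ (x*x)

E ⇒ R   [E ::= R]
R ⇒ (E)   [R ::= ( E )]
(E) ⇒ (E*R)   [E ::= E * R]
(E*R) ⇒ (R*R)   [E ::= R]
(R*R) ⇒ (x*R)   [R ::= x]
(x*R) ⇒ (x*x)   [R ::= x]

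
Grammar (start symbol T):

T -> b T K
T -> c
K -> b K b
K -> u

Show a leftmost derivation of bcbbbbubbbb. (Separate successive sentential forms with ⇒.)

T ⇒ bTK ⇒ bcK ⇒ bcbKb ⇒ bcbbKbb ⇒ bcbbbKbbb ⇒ bcbbbbKbbbb ⇒ bcbbbbubbbb

T ⇒ bTK   [T -> b T K]
bTK ⇒ bcK   [T -> c]
bcK ⇒ bcbKb   [K -> b K b]
bcbKb ⇒ bcbbKbb   [K -> b K b]
bcbbKbb ⇒ bcbbbKbbb   [K -> b K b]
bcbbbKbbb ⇒ bcbbbbKbbbb   [K -> b K b]
bcbbbbKbbbb ⇒ bcbbbbubbbb   [K -> u]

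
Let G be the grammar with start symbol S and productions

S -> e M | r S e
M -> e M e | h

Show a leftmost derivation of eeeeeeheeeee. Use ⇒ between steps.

S ⇒ eM   [S -> e M]
eM ⇒ eeMe   [M -> e M e]
eeMe ⇒ eeeMee   [M -> e M e]
eeeMee ⇒ eeeeMeee   [M -> e M e]
eeeeMeee ⇒ eeeeeMeeee   [M -> e M e]
eeeeeMeeee ⇒ eeeeeeMeeeee   [M -> e M e]
eeeeeeMeeeee ⇒ eeeeeeheeeee   [M -> h]

S⇒eM⇒eeMe⇒eeeMee⇒eeeeMeee⇒eeeeeMeeee⇒eeeeeeMeeeee⇒eeeeeeheeeee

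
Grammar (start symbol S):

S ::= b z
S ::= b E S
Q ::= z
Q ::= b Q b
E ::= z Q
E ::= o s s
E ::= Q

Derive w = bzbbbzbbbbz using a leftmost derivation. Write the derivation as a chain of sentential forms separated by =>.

S=>bES=>bzQS=>bzbQbS=>bzbbQbbS=>bzbbbQbbbS=>bzbbbzbbbS=>bzbbbzbbbbz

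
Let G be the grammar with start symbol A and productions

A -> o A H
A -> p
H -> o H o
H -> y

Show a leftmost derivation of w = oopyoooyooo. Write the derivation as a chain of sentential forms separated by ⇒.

A ⇒ oAH ⇒ ooAHH ⇒ oopHH ⇒ oopyH ⇒ oopyoHo ⇒ oopyooHoo ⇒ oopyoooHooo ⇒ oopyoooyooo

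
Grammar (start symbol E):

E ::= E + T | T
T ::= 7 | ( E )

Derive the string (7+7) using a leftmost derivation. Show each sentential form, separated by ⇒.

E ⇒ T ⇒ (E) ⇒ (E+T) ⇒ (T+T) ⇒ (7+T) ⇒ (7+7)

E ⇒ T   [E ::= T]
T ⇒ (E)   [T ::= ( E )]
(E) ⇒ (E+T)   [E ::= E + T]
(E+T) ⇒ (T+T)   [E ::= T]
(T+T) ⇒ (7+T)   [T ::= 7]
(7+T) ⇒ (7+7)   [T ::= 7]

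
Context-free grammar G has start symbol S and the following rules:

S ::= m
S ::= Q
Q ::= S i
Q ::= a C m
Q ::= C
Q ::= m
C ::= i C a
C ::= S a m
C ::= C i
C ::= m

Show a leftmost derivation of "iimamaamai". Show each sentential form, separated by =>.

S => Q => C => Ci => iCai => iSamai => iQamai => iCamai => iiCaamai => iiSamaamai => iimamaamai

S => Q   [S ::= Q]
Q => C   [Q ::= C]
C => Ci   [C ::= C i]
Ci => iCai   [C ::= i C a]
iCai => iSamai   [C ::= S a m]
iSamai => iQamai   [S ::= Q]
iQamai => iCamai   [Q ::= C]
iCamai => iiCaamai   [C ::= i C a]
iiCaamai => iiSamaamai   [C ::= S a m]
iiSamaamai => iimamaamai   [S ::= m]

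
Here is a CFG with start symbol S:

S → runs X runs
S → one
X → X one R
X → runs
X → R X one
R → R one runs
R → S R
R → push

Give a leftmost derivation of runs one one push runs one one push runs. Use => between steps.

S => runs X runs => runs X one R runs => runs R X one one R runs => runs S R X one one R runs => runs one R X one one R runs => runs one S R X one one R runs => runs one one R X one one R runs => runs one one push X one one R runs => runs one one push runs one one R runs => runs one one push runs one one push runs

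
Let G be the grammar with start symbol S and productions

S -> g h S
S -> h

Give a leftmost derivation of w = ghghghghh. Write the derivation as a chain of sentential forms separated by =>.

S=>ghS=>ghghS=>ghghghS=>ghghghghS=>ghghghghh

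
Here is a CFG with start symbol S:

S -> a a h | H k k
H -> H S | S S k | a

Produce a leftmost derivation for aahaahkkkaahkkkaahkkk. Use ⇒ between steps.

S⇒Hkk⇒SSkkk⇒HkkSkkk⇒SSkkkSkkk⇒HkkSkkkSkkk⇒SSkkkSkkkSkkk⇒aahSkkkSkkkSkkk⇒aahaahkkkSkkkSkkk⇒aahaahkkkaahkkkSkkk⇒aahaahkkkaahkkkaahkkk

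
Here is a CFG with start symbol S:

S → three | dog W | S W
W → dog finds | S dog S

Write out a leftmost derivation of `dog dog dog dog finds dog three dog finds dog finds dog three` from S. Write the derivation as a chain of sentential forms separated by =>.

S => dog W => dog S dog S => dog S W dog S => dog S W W dog S => dog dog W W W dog S => dog dog S dog S W W dog S => dog dog dog W dog S W W dog S => dog dog dog dog finds dog S W W dog S => dog dog dog dog finds dog three W W dog S => dog dog dog dog finds dog three dog finds W dog S => dog dog dog dog finds dog three dog finds dog finds dog S => dog dog dog dog finds dog three dog finds dog finds dog three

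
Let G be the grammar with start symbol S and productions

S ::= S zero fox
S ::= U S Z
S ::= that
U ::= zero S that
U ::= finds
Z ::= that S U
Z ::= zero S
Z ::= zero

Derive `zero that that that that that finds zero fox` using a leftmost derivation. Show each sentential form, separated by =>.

S => S zero fox => U S Z zero fox => zero S that S Z zero fox => zero that that S Z zero fox => zero that that that Z zero fox => zero that that that that S U zero fox => zero that that that that that U zero fox => zero that that that that that finds zero fox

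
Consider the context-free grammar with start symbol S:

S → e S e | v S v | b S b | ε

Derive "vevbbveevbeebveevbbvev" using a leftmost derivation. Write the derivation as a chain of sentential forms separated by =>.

S => vSv => veSev => vevSvev => vevbSbvev => vevbbSbbvev => vevbbvSvbbvev => vevbbveSevbbvev => vevbbveeSeevbbvev => vevbbveevSveevbbvev => vevbbveevbSbveevbbvev => vevbbveevbeSebveevbbvev => vevbbveevbeebveevbbvev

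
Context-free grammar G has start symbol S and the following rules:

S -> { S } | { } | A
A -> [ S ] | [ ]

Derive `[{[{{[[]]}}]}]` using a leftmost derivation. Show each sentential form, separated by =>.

S => A => [S] => [{S}] => [{A}] => [{[S]}] => [{[{S}]}] => [{[{{S}}]}] => [{[{{A}}]}] => [{[{{[S]}}]}] => [{[{{[A]}}]}] => [{[{{[[]]}}]}]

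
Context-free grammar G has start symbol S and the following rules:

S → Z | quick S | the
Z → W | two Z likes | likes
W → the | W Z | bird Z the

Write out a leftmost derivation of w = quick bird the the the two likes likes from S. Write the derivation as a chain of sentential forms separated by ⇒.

S ⇒ quick S ⇒ quick Z ⇒ quick W ⇒ quick W Z ⇒ quick W Z Z ⇒ quick bird Z the Z Z ⇒ quick bird W the Z Z ⇒ quick bird the the Z Z ⇒ quick bird the the W Z ⇒ quick bird the the the Z ⇒ quick bird the the the two Z likes ⇒ quick bird the the the two likes likes

S ⇒ quick S   [S → quick S]
quick S ⇒ quick Z   [S → Z]
quick Z ⇒ quick W   [Z → W]
quick W ⇒ quick W Z   [W → W Z]
quick W Z ⇒ quick W Z Z   [W → W Z]
quick W Z Z ⇒ quick bird Z the Z Z   [W → bird Z the]
quick bird Z the Z Z ⇒ quick bird W the Z Z   [Z → W]
quick bird W the Z Z ⇒ quick bird the the Z Z   [W → the]
quick bird the the Z Z ⇒ quick bird the the W Z   [Z → W]
quick bird the the W Z ⇒ quick bird the the the Z   [W → the]
quick bird the the the Z ⇒ quick bird the the the two Z likes   [Z → two Z likes]
quick bird the the the two Z likes ⇒ quick bird the the the two likes likes   [Z → likes]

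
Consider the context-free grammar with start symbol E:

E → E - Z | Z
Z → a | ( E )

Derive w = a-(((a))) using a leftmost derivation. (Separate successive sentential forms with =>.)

E => E-Z => Z-Z => a-Z => a-(E) => a-(Z) => a-((E)) => a-((Z)) => a-(((E))) => a-(((Z))) => a-(((a)))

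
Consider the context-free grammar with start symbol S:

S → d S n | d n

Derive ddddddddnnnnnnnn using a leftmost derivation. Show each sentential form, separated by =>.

S => dSn   [S → d S n]
dSn => ddSnn   [S → d S n]
ddSnn => dddSnnn   [S → d S n]
dddSnnn => ddddSnnnn   [S → d S n]
ddddSnnnn => dddddSnnnnn   [S → d S n]
dddddSnnnnn => ddddddSnnnnnn   [S → d S n]
ddddddSnnnnnn => dddddddSnnnnnnn   [S → d S n]
dddddddSnnnnnnn => ddddddddnnnnnnnn   [S → d n]

S => dSn => ddSnn => dddSnnn => ddddSnnnn => dddddSnnnnn => ddddddSnnnnnn => dddddddSnnnnnnn => ddddddddnnnnnnnn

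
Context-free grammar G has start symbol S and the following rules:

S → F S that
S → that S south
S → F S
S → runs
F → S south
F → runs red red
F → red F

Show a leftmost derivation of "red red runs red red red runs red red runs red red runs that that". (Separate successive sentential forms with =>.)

S => F S that => red F S that => red red F S that => red red runs red red S that => red red runs red red F S that that => red red runs red red red F S that that => red red runs red red red runs red red S that that => red red runs red red red runs red red F S that that => red red runs red red red runs red red runs red red S that that => red red runs red red red runs red red runs red red runs that that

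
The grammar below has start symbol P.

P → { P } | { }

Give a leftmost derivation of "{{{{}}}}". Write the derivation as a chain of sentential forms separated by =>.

P => {P}   [P → { P }]
{P} => {{P}}   [P → { P }]
{{P}} => {{{P}}}   [P → { P }]
{{{P}}} => {{{{}}}}   [P → { }]

P => {P} => {{P}} => {{{P}}} => {{{{}}}}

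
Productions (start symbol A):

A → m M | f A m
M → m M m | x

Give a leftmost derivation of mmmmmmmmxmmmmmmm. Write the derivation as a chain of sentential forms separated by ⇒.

A ⇒ mM ⇒ mmMm ⇒ mmmMmm ⇒ mmmmMmmm ⇒ mmmmmMmmmm ⇒ mmmmmmMmmmmm ⇒ mmmmmmmMmmmmmm ⇒ mmmmmmmmMmmmmmmm ⇒ mmmmmmmmxmmmmmmm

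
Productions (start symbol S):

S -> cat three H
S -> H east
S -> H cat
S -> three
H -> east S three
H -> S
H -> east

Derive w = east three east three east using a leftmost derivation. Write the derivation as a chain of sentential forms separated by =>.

S => H east => east S three east => east H east three east => east S east three east => east three east three east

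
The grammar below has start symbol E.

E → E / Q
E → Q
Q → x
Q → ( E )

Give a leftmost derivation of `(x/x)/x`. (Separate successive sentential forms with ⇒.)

E ⇒ E/Q   [E → E / Q]
E/Q ⇒ Q/Q   [E → Q]
Q/Q ⇒ (E)/Q   [Q → ( E )]
(E)/Q ⇒ (E/Q)/Q   [E → E / Q]
(E/Q)/Q ⇒ (Q/Q)/Q   [E → Q]
(Q/Q)/Q ⇒ (x/Q)/Q   [Q → x]
(x/Q)/Q ⇒ (x/x)/Q   [Q → x]
(x/x)/Q ⇒ (x/x)/x   [Q → x]

E ⇒ E/Q ⇒ Q/Q ⇒ (E)/Q ⇒ (E/Q)/Q ⇒ (Q/Q)/Q ⇒ (x/Q)/Q ⇒ (x/x)/Q ⇒ (x/x)/x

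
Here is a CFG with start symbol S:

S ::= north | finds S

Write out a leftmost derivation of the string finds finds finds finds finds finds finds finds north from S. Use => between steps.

S => finds S => finds finds S => finds finds finds S => finds finds finds finds S => finds finds finds finds finds S => finds finds finds finds finds finds S => finds finds finds finds finds finds finds S => finds finds finds finds finds finds finds finds S => finds finds finds finds finds finds finds finds north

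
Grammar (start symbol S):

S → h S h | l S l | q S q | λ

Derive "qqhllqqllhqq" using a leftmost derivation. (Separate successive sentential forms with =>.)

S => qSq => qqSqq => qqhShqq => qqhlSlhqq => qqhllSllhqq => qqhllqSqllhqq => qqhllqqllhqq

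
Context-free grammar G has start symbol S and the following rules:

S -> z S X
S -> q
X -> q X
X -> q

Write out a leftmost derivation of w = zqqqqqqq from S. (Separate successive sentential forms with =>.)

S=>zSX=>zqX=>zqqX=>zqqqX=>zqqqqX=>zqqqqqX=>zqqqqqqX=>zqqqqqqq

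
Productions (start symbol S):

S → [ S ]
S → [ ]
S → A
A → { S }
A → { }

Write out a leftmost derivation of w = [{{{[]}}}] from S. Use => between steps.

S => [S] => [A] => [{S}] => [{A}] => [{{S}}] => [{{A}}] => [{{{S}}}] => [{{{[]}}}]

S => [S]   [S → [ S ]]
[S] => [A]   [S → A]
[A] => [{S}]   [A → { S }]
[{S}] => [{A}]   [S → A]
[{A}] => [{{S}}]   [A → { S }]
[{{S}}] => [{{A}}]   [S → A]
[{{A}}] => [{{{S}}}]   [A → { S }]
[{{{S}}}] => [{{{[]}}}]   [S → [ ]]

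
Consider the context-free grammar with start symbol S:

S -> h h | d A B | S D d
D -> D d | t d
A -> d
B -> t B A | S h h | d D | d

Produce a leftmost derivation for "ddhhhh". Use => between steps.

S => dAB => ddB => ddShh => ddhhhh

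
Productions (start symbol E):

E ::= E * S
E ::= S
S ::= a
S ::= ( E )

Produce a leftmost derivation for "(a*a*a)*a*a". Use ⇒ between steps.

E ⇒ E*S ⇒ E*S*S ⇒ S*S*S ⇒ (E)*S*S ⇒ (E*S)*S*S ⇒ (E*S*S)*S*S ⇒ (S*S*S)*S*S ⇒ (a*S*S)*S*S ⇒ (a*a*S)*S*S ⇒ (a*a*a)*S*S ⇒ (a*a*a)*a*S ⇒ (a*a*a)*a*a

E ⇒ E*S   [E ::= E * S]
E*S ⇒ E*S*S   [E ::= E * S]
E*S*S ⇒ S*S*S   [E ::= S]
S*S*S ⇒ (E)*S*S   [S ::= ( E )]
(E)*S*S ⇒ (E*S)*S*S   [E ::= E * S]
(E*S)*S*S ⇒ (E*S*S)*S*S   [E ::= E * S]
(E*S*S)*S*S ⇒ (S*S*S)*S*S   [E ::= S]
(S*S*S)*S*S ⇒ (a*S*S)*S*S   [S ::= a]
(a*S*S)*S*S ⇒ (a*a*S)*S*S   [S ::= a]
(a*a*S)*S*S ⇒ (a*a*a)*S*S   [S ::= a]
(a*a*a)*S*S ⇒ (a*a*a)*a*S   [S ::= a]
(a*a*a)*a*S ⇒ (a*a*a)*a*a   [S ::= a]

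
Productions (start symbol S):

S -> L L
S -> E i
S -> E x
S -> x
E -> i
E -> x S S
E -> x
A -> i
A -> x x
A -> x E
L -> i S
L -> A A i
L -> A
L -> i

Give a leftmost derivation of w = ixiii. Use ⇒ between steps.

S⇒LL⇒AAiL⇒iAiL⇒ixEiL⇒ixiiL⇒ixiii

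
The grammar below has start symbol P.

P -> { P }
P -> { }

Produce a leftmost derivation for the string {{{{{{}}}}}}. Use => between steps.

P=>{P}=>{{P}}=>{{{P}}}=>{{{{P}}}}=>{{{{{P}}}}}=>{{{{{{}}}}}}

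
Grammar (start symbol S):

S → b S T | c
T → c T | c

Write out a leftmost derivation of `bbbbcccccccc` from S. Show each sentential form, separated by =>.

S => bST   [S → b S T]
bST => bbSTT   [S → b S T]
bbSTT => bbbSTTT   [S → b S T]
bbbSTTT => bbbbSTTTT   [S → b S T]
bbbbSTTTT => bbbbcTTTT   [S → c]
bbbbcTTTT => bbbbccTTTT   [T → c T]
bbbbccTTTT => bbbbcccTTT   [T → c]
bbbbcccTTT => bbbbccccTTT   [T → c T]
bbbbccccTTT => bbbbcccccTT   [T → c]
bbbbcccccTT => bbbbccccccT   [T → c]
bbbbccccccT => bbbbcccccccT   [T → c T]
bbbbcccccccT => bbbbcccccccc   [T → c]

S=>bST=>bbSTT=>bbbSTTT=>bbbbSTTTT=>bbbbcTTTT=>bbbbccTTTT=>bbbbcccTTT=>bbbbccccTTT=>bbbbcccccTT=>bbbbccccccT=>bbbbcccccccT=>bbbbcccccccc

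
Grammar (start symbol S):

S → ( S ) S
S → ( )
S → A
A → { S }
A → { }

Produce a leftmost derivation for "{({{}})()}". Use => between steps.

S=>A=>{S}=>{(S)S}=>{(A)S}=>{({S})S}=>{({A})S}=>{({{}})S}=>{({{}})()}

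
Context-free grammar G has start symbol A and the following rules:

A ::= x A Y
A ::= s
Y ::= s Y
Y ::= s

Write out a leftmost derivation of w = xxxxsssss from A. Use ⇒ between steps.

A ⇒ xAY   [A ::= x A Y]
xAY ⇒ xxAYY   [A ::= x A Y]
xxAYY ⇒ xxxAYYY   [A ::= x A Y]
xxxAYYY ⇒ xxxxAYYYY   [A ::= x A Y]
xxxxAYYYY ⇒ xxxxsYYYY   [A ::= s]
xxxxsYYYY ⇒ xxxxssYYY   [Y ::= s]
xxxxssYYY ⇒ xxxxsssYY   [Y ::= s]
xxxxsssYY ⇒ xxxxssssY   [Y ::= s]
xxxxssssY ⇒ xxxxsssss   [Y ::= s]

A ⇒ xAY ⇒ xxAYY ⇒ xxxAYYY ⇒ xxxxAYYYY ⇒ xxxxsYYYY ⇒ xxxxssYYY ⇒ xxxxsssYY ⇒ xxxxssssY ⇒ xxxxsssss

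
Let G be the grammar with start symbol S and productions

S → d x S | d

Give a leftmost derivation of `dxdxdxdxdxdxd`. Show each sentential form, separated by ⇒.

S ⇒ dxS   [S → d x S]
dxS ⇒ dxdxS   [S → d x S]
dxdxS ⇒ dxdxdxS   [S → d x S]
dxdxdxS ⇒ dxdxdxdxS   [S → d x S]
dxdxdxdxS ⇒ dxdxdxdxdxS   [S → d x S]
dxdxdxdxdxS ⇒ dxdxdxdxdxdxS   [S → d x S]
dxdxdxdxdxdxS ⇒ dxdxdxdxdxdxd   [S → d]

S ⇒ dxS ⇒ dxdxS ⇒ dxdxdxS ⇒ dxdxdxdxS ⇒ dxdxdxdxdxS ⇒ dxdxdxdxdxdxS ⇒ dxdxdxdxdxdxd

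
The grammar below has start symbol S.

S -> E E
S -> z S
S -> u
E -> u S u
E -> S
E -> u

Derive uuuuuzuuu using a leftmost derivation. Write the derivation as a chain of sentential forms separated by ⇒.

S ⇒ EE   [S -> E E]
EE ⇒ uE   [E -> u]
uE ⇒ uuSu   [E -> u S u]
uuSu ⇒ uuEEu   [S -> E E]
uuEEu ⇒ uuuEu   [E -> u]
uuuEu ⇒ uuuSu   [E -> S]
uuuSu ⇒ uuuEEu   [S -> E E]
uuuEEu ⇒ uuuSEu   [E -> S]
uuuSEu ⇒ uuuuEu   [S -> u]
uuuuEu ⇒ uuuuuSuu   [E -> u S u]
uuuuuSuu ⇒ uuuuuzSuu   [S -> z S]
uuuuuzSuu ⇒ uuuuuzuuu   [S -> u]

S ⇒ EE ⇒ uE ⇒ uuSu ⇒ uuEEu ⇒ uuuEu ⇒ uuuSu ⇒ uuuEEu ⇒ uuuSEu ⇒ uuuuEu ⇒ uuuuuSuu ⇒ uuuuuzSuu ⇒ uuuuuzuuu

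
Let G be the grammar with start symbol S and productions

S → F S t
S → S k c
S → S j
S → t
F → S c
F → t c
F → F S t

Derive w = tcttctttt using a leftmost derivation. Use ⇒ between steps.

S ⇒ FSt   [S → F S t]
FSt ⇒ FStSt   [F → F S t]
FStSt ⇒ ScStSt   [F → S c]
ScStSt ⇒ FStcStSt   [S → F S t]
FStcStSt ⇒ ScStcStSt   [F → S c]
ScStcStSt ⇒ tcStcStSt   [S → t]
tcStcStSt ⇒ tcttcStSt   [S → t]
tcttcStSt ⇒ tcttcttSt   [S → t]
tcttcttSt ⇒ tcttctttt   [S → t]

S ⇒ FSt ⇒ FStSt ⇒ ScStSt ⇒ FStcStSt ⇒ ScStcStSt ⇒ tcStcStSt ⇒ tcttcStSt ⇒ tcttcttSt ⇒ tcttctttt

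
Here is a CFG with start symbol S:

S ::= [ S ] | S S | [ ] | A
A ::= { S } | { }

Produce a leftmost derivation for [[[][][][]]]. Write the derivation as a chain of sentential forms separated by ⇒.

S ⇒ [S] ⇒ [[S]] ⇒ [[SS]] ⇒ [[SSS]] ⇒ [[SSSS]] ⇒ [[[]SSS]] ⇒ [[[][]SS]] ⇒ [[[][][]S]] ⇒ [[[][][][]]]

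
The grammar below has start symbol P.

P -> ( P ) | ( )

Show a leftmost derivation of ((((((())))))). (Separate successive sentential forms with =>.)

P => (P) => ((P)) => (((P))) => ((((P)))) => (((((P))))) => ((((((P)))))) => ((((((()))))))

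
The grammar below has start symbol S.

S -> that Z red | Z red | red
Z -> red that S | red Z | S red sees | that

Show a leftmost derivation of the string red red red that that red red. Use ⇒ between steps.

S ⇒ Z red   [S -> Z red]
Z red ⇒ red Z red   [Z -> red Z]
red Z red ⇒ red red Z red   [Z -> red Z]
red red Z red ⇒ red red red that S red   [Z -> red that S]
red red red that S red ⇒ red red red that Z red red   [S -> Z red]
red red red that Z red red ⇒ red red red that that red red   [Z -> that]

S ⇒ Z red ⇒ red Z red ⇒ red red Z red ⇒ red red red that S red ⇒ red red red that Z red red ⇒ red red red that that red red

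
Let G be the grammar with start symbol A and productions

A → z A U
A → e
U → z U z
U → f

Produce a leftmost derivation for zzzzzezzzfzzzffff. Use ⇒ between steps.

A ⇒ zAU ⇒ zzAUU ⇒ zzzAUUU ⇒ zzzzAUUUU ⇒ zzzzzAUUUUU ⇒ zzzzzeUUUUU ⇒ zzzzzezUzUUUU ⇒ zzzzzezzUzzUUUU ⇒ zzzzzezzzUzzzUUUU ⇒ zzzzzezzzfzzzUUUU ⇒ zzzzzezzzfzzzfUUU ⇒ zzzzzezzzfzzzffUU ⇒ zzzzzezzzfzzzfffU ⇒ zzzzzezzzfzzzffff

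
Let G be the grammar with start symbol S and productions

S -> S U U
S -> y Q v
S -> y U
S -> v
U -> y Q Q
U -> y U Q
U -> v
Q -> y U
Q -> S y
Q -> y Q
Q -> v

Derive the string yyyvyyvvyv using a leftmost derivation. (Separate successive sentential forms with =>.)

S => yU => yyUQ => yyyQQQ => yyyvQQ => yyyvyUQ => yyyvyyUQQ => yyyvyyvQQ => yyyvyyvSyQ => yyyvyyvvyQ => yyyvyyvvyv

S => yU   [S -> y U]
yU => yyUQ   [U -> y U Q]
yyUQ => yyyQQQ   [U -> y Q Q]
yyyQQQ => yyyvQQ   [Q -> v]
yyyvQQ => yyyvyUQ   [Q -> y U]
yyyvyUQ => yyyvyyUQQ   [U -> y U Q]
yyyvyyUQQ => yyyvyyvQQ   [U -> v]
yyyvyyvQQ => yyyvyyvSyQ   [Q -> S y]
yyyvyyvSyQ => yyyvyyvvyQ   [S -> v]
yyyvyyvvyQ => yyyvyyvvyv   [Q -> v]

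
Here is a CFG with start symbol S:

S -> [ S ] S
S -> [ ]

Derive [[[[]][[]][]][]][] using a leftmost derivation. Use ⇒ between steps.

S ⇒ [S]S   [S -> [ S ] S]
[S]S ⇒ [[S]S]S   [S -> [ S ] S]
[[S]S]S ⇒ [[[S]S]S]S   [S -> [ S ] S]
[[[S]S]S]S ⇒ [[[[]]S]S]S   [S -> [ ]]
[[[[]]S]S]S ⇒ [[[[]][S]S]S]S   [S -> [ S ] S]
[[[[]][S]S]S]S ⇒ [[[[]][[]]S]S]S   [S -> [ ]]
[[[[]][[]]S]S]S ⇒ [[[[]][[]][]]S]S   [S -> [ ]]
[[[[]][[]][]]S]S ⇒ [[[[]][[]][]][]]S   [S -> [ ]]
[[[[]][[]][]][]]S ⇒ [[[[]][[]][]][]][]   [S -> [ ]]

S ⇒ [S]S ⇒ [[S]S]S ⇒ [[[S]S]S]S ⇒ [[[[]]S]S]S ⇒ [[[[]][S]S]S]S ⇒ [[[[]][[]]S]S]S ⇒ [[[[]][[]][]]S]S ⇒ [[[[]][[]][]][]]S ⇒ [[[[]][[]][]][]][]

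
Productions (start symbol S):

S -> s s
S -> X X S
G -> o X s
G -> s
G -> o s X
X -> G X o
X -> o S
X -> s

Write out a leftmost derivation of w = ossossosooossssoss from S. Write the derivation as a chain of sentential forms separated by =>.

S=>XXS=>GXoXS=>osXXoXS=>osGXoXoXS=>ossXoXoXS=>ossoSoXoXS=>ossossoXoXS=>ossossosoXS=>ossossosoGXoS=>ossossosooXsXoS=>ossossosoooSsXoS=>ossossosooosssXoS=>ossossosooossssoS=>ossossosooossssoss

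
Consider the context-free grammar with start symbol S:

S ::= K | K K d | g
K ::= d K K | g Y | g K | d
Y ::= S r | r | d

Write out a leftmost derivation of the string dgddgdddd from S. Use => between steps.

S => KKd => dKKKd => dgKKKd => dgdKKKKd => dgddKKKd => dgddgKKKd => dgddgdKKd => dgddgddKd => dgddgdddd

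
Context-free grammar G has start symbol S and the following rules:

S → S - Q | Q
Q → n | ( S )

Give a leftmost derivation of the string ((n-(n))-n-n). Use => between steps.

S => Q   [S → Q]
Q => (S)   [Q → ( S )]
(S) => (S-Q)   [S → S - Q]
(S-Q) => (S-Q-Q)   [S → S - Q]
(S-Q-Q) => (Q-Q-Q)   [S → Q]
(Q-Q-Q) => ((S)-Q-Q)   [Q → ( S )]
((S)-Q-Q) => ((S-Q)-Q-Q)   [S → S - Q]
((S-Q)-Q-Q) => ((Q-Q)-Q-Q)   [S → Q]
((Q-Q)-Q-Q) => ((n-Q)-Q-Q)   [Q → n]
((n-Q)-Q-Q) => ((n-(S))-Q-Q)   [Q → ( S )]
((n-(S))-Q-Q) => ((n-(Q))-Q-Q)   [S → Q]
((n-(Q))-Q-Q) => ((n-(n))-Q-Q)   [Q → n]
((n-(n))-Q-Q) => ((n-(n))-n-Q)   [Q → n]
((n-(n))-n-Q) => ((n-(n))-n-n)   [Q → n]

S=>Q=>(S)=>(S-Q)=>(S-Q-Q)=>(Q-Q-Q)=>((S)-Q-Q)=>((S-Q)-Q-Q)=>((Q-Q)-Q-Q)=>((n-Q)-Q-Q)=>((n-(S))-Q-Q)=>((n-(Q))-Q-Q)=>((n-(n))-Q-Q)=>((n-(n))-n-Q)=>((n-(n))-n-n)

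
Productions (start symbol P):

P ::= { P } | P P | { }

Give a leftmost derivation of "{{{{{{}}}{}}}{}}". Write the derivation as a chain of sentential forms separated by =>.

P => {P} => {PP} => {{P}P} => {{{P}}P} => {{{PP}}P} => {{{{P}P}}P} => {{{{{P}}P}}P} => {{{{{{}}}P}}P} => {{{{{{}}}{}}}P} => {{{{{{}}}{}}}{}}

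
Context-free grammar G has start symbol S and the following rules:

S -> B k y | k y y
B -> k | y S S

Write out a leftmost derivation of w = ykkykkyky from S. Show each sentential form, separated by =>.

S => Bky   [S -> B k y]
Bky => ySSky   [B -> y S S]
ySSky => yBkySky   [S -> B k y]
yBkySky => ykkySky   [B -> k]
ykkySky => ykkyBkyky   [S -> B k y]
ykkyBkyky => ykkykkyky   [B -> k]

S => Bky => ySSky => yBkySky => ykkySky => ykkyBkyky => ykkykkyky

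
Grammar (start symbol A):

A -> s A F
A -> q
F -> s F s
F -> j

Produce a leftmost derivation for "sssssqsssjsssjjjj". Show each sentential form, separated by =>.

A => sAF => ssAFF => sssAFFF => ssssAFFFF => sssssAFFFFF => sssssqFFFFF => sssssqsFsFFFF => sssssqssFssFFFF => sssssqsssFsssFFFF => sssssqsssjsssFFFF => sssssqsssjsssjFFF => sssssqsssjsssjjFF => sssssqsssjsssjjjF => sssssqsssjsssjjjj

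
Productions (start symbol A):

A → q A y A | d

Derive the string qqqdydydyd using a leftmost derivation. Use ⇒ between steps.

A ⇒ qAyA   [A → q A y A]
qAyA ⇒ qqAyAyA   [A → q A y A]
qqAyAyA ⇒ qqqAyAyAyA   [A → q A y A]
qqqAyAyAyA ⇒ qqqdyAyAyA   [A → d]
qqqdyAyAyA ⇒ qqqdydyAyA   [A → d]
qqqdydyAyA ⇒ qqqdydydyA   [A → d]
qqqdydydyA ⇒ qqqdydydyd   [A → d]

A ⇒ qAyA ⇒ qqAyAyA ⇒ qqqAyAyAyA ⇒ qqqdyAyAyA ⇒ qqqdydyAyA ⇒ qqqdydydyA ⇒ qqqdydydyd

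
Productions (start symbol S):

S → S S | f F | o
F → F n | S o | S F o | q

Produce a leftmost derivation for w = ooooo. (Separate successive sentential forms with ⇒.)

S ⇒ SS   [S → S S]
SS ⇒ SSS   [S → S S]
SSS ⇒ oSS   [S → o]
oSS ⇒ oSSS   [S → S S]
oSSS ⇒ oSSSS   [S → S S]
oSSSS ⇒ ooSSS   [S → o]
ooSSS ⇒ oooSS   [S → o]
oooSS ⇒ ooooS   [S → o]
ooooS ⇒ ooooo   [S → o]

S ⇒ SS ⇒ SSS ⇒ oSS ⇒ oSSS ⇒ oSSSS ⇒ ooSSS ⇒ oooSS ⇒ ooooS ⇒ ooooo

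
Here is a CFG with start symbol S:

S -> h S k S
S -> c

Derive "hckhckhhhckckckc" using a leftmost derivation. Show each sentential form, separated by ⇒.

S ⇒ hSkS ⇒ hckS ⇒ hckhSkS ⇒ hckhckS ⇒ hckhckhSkS ⇒ hckhckhhSkSkS ⇒ hckhckhhhSkSkSkS ⇒ hckhckhhhckSkSkS ⇒ hckhckhhhckckSkS ⇒ hckhckhhhckckckS ⇒ hckhckhhhckckckc

S ⇒ hSkS   [S -> h S k S]
hSkS ⇒ hckS   [S -> c]
hckS ⇒ hckhSkS   [S -> h S k S]
hckhSkS ⇒ hckhckS   [S -> c]
hckhckS ⇒ hckhckhSkS   [S -> h S k S]
hckhckhSkS ⇒ hckhckhhSkSkS   [S -> h S k S]
hckhckhhSkSkS ⇒ hckhckhhhSkSkSkS   [S -> h S k S]
hckhckhhhSkSkSkS ⇒ hckhckhhhckSkSkS   [S -> c]
hckhckhhhckSkSkS ⇒ hckhckhhhckckSkS   [S -> c]
hckhckhhhckckSkS ⇒ hckhckhhhckckckS   [S -> c]
hckhckhhhckckckS ⇒ hckhckhhhckckckc   [S -> c]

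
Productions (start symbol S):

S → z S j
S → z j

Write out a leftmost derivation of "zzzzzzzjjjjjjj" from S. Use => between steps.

S => zSj => zzSjj => zzzSjjj => zzzzSjjjj => zzzzzSjjjjj => zzzzzzSjjjjjj => zzzzzzzjjjjjjj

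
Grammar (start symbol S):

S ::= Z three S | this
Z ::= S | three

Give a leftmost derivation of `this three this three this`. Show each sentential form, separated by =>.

S => Z three S => S three S => Z three S three S => S three S three S => this three S three S => this three this three S => this three this three this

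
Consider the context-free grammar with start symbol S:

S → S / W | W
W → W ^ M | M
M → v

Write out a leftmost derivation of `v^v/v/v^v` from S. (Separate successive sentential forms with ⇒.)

S ⇒ S/W   [S → S / W]
S/W ⇒ S/W/W   [S → S / W]
S/W/W ⇒ W/W/W   [S → W]
W/W/W ⇒ W^M/W/W   [W → W ^ M]
W^M/W/W ⇒ M^M/W/W   [W → M]
M^M/W/W ⇒ v^M/W/W   [M → v]
v^M/W/W ⇒ v^v/W/W   [M → v]
v^v/W/W ⇒ v^v/M/W   [W → M]
v^v/M/W ⇒ v^v/v/W   [M → v]
v^v/v/W ⇒ v^v/v/W^M   [W → W ^ M]
v^v/v/W^M ⇒ v^v/v/M^M   [W → M]
v^v/v/M^M ⇒ v^v/v/v^M   [M → v]
v^v/v/v^M ⇒ v^v/v/v^v   [M → v]

S⇒S/W⇒S/W/W⇒W/W/W⇒W^M/W/W⇒M^M/W/W⇒v^M/W/W⇒v^v/W/W⇒v^v/M/W⇒v^v/v/W⇒v^v/v/W^M⇒v^v/v/M^M⇒v^v/v/v^M⇒v^v/v/v^v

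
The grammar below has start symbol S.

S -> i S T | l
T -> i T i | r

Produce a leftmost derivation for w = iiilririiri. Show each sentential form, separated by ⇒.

S ⇒ iST ⇒ iiSTT ⇒ iiiSTTT ⇒ iiilTTT ⇒ iiilrTT ⇒ iiilriTiT ⇒ iiilririT ⇒ iiilririiTi ⇒ iiilririiri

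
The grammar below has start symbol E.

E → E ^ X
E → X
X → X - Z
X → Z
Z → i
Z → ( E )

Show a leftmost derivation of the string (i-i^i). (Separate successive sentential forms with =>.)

E => X   [E → X]
X => Z   [X → Z]
Z => (E)   [Z → ( E )]
(E) => (E^X)   [E → E ^ X]
(E^X) => (X^X)   [E → X]
(X^X) => (X-Z^X)   [X → X - Z]
(X-Z^X) => (Z-Z^X)   [X → Z]
(Z-Z^X) => (i-Z^X)   [Z → i]
(i-Z^X) => (i-i^X)   [Z → i]
(i-i^X) => (i-i^Z)   [X → Z]
(i-i^Z) => (i-i^i)   [Z → i]

E => X => Z => (E) => (E^X) => (X^X) => (X-Z^X) => (Z-Z^X) => (i-Z^X) => (i-i^X) => (i-i^Z) => (i-i^i)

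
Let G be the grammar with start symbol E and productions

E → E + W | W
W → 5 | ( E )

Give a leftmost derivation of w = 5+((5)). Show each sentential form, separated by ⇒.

E ⇒ E+W ⇒ W+W ⇒ 5+W ⇒ 5+(E) ⇒ 5+(W) ⇒ 5+((E)) ⇒ 5+((W)) ⇒ 5+((5))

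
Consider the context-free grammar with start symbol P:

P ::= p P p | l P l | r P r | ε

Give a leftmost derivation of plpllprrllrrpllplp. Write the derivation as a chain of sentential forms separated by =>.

P=>pPp=>plPlp=>plpPplp=>plplPlplp=>plpllPllplp=>plpllpPpllplp=>plpllprPrpllplp=>plpllprrPrrpllplp=>plpllprrlPlrrpllplp=>plpllprrllrrpllplp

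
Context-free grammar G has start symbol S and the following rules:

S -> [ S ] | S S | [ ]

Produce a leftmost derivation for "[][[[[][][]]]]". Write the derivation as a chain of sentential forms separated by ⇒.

S⇒SS⇒[]S⇒[][S]⇒[][[S]]⇒[][[[S]]]⇒[][[[SS]]]⇒[][[[SSS]]]⇒[][[[[]SS]]]⇒[][[[[][]S]]]⇒[][[[[][][]]]]

S ⇒ SS   [S -> S S]
SS ⇒ []S   [S -> [ ]]
[]S ⇒ [][S]   [S -> [ S ]]
[][S] ⇒ [][[S]]   [S -> [ S ]]
[][[S]] ⇒ [][[[S]]]   [S -> [ S ]]
[][[[S]]] ⇒ [][[[SS]]]   [S -> S S]
[][[[SS]]] ⇒ [][[[SSS]]]   [S -> S S]
[][[[SSS]]] ⇒ [][[[[]SS]]]   [S -> [ ]]
[][[[[]SS]]] ⇒ [][[[[][]S]]]   [S -> [ ]]
[][[[[][]S]]] ⇒ [][[[[][][]]]]   [S -> [ ]]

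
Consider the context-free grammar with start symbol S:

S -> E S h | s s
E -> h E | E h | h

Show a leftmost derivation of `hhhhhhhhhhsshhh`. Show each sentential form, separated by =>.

S => ESh => hSh => hEShh => hhEShh => hhhShh => hhhEShhh => hhhhEShhh => hhhhEhShhh => hhhhEhhShhh => hhhhEhhhShhh => hhhhhEhhhShhh => hhhhhEhhhhShhh => hhhhhhhhhhShhh => hhhhhhhhhhsshhh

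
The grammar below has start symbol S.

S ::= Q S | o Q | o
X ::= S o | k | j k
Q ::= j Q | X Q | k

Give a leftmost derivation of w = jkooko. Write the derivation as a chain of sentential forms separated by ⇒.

S ⇒ QS ⇒ XQS ⇒ SoQS ⇒ QSoQS ⇒ jQSoQS ⇒ jkSoQS ⇒ jkooQS ⇒ jkookS ⇒ jkooko

S ⇒ QS   [S ::= Q S]
QS ⇒ XQS   [Q ::= X Q]
XQS ⇒ SoQS   [X ::= S o]
SoQS ⇒ QSoQS   [S ::= Q S]
QSoQS ⇒ jQSoQS   [Q ::= j Q]
jQSoQS ⇒ jkSoQS   [Q ::= k]
jkSoQS ⇒ jkooQS   [S ::= o]
jkooQS ⇒ jkookS   [Q ::= k]
jkookS ⇒ jkooko   [S ::= o]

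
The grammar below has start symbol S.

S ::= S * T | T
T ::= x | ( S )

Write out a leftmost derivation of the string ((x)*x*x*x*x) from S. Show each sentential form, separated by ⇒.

S⇒T⇒(S)⇒(S*T)⇒(S*T*T)⇒(S*T*T*T)⇒(S*T*T*T*T)⇒(T*T*T*T*T)⇒((S)*T*T*T*T)⇒((T)*T*T*T*T)⇒((x)*T*T*T*T)⇒((x)*x*T*T*T)⇒((x)*x*x*T*T)⇒((x)*x*x*x*T)⇒((x)*x*x*x*x)

S ⇒ T   [S ::= T]
T ⇒ (S)   [T ::= ( S )]
(S) ⇒ (S*T)   [S ::= S * T]
(S*T) ⇒ (S*T*T)   [S ::= S * T]
(S*T*T) ⇒ (S*T*T*T)   [S ::= S * T]
(S*T*T*T) ⇒ (S*T*T*T*T)   [S ::= S * T]
(S*T*T*T*T) ⇒ (T*T*T*T*T)   [S ::= T]
(T*T*T*T*T) ⇒ ((S)*T*T*T*T)   [T ::= ( S )]
((S)*T*T*T*T) ⇒ ((T)*T*T*T*T)   [S ::= T]
((T)*T*T*T*T) ⇒ ((x)*T*T*T*T)   [T ::= x]
((x)*T*T*T*T) ⇒ ((x)*x*T*T*T)   [T ::= x]
((x)*x*T*T*T) ⇒ ((x)*x*x*T*T)   [T ::= x]
((x)*x*x*T*T) ⇒ ((x)*x*x*x*T)   [T ::= x]
((x)*x*x*x*T) ⇒ ((x)*x*x*x*x)   [T ::= x]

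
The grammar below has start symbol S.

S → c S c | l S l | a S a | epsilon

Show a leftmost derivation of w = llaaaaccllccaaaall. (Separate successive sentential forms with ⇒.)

S ⇒ lSl   [S → l S l]
lSl ⇒ llSll   [S → l S l]
llSll ⇒ llaSall   [S → a S a]
llaSall ⇒ llaaSaall   [S → a S a]
llaaSaall ⇒ llaaaSaaall   [S → a S a]
llaaaSaaall ⇒ llaaaaSaaaall   [S → a S a]
llaaaaSaaaall ⇒ llaaaacScaaaall   [S → c S c]
llaaaacScaaaall ⇒ llaaaaccSccaaaall   [S → c S c]
llaaaaccSccaaaall ⇒ llaaaacclSlccaaaall   [S → l S l]
llaaaacclSlccaaaall ⇒ llaaaaccllccaaaall   [S → epsilon]

S ⇒ lSl ⇒ llSll ⇒ llaSall ⇒ llaaSaall ⇒ llaaaSaaall ⇒ llaaaaSaaaall ⇒ llaaaacScaaaall ⇒ llaaaaccSccaaaall ⇒ llaaaacclSlccaaaall ⇒ llaaaaccllccaaaall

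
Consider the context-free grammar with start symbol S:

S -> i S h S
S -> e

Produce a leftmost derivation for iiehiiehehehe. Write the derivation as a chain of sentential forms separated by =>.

S => iShS   [S -> i S h S]
iShS => iiShShS   [S -> i S h S]
iiShShS => iiehShS   [S -> e]
iiehShS => iiehiShShS   [S -> i S h S]
iiehiShShS => iiehiiShShShS   [S -> i S h S]
iiehiiShShShS => iiehiiehShShS   [S -> e]
iiehiiehShShS => iiehiiehehShS   [S -> e]
iiehiiehehShS => iiehiiehehehS   [S -> e]
iiehiiehehehS => iiehiiehehehe   [S -> e]

S => iShS => iiShShS => iiehShS => iiehiShShS => iiehiiShShShS => iiehiiehShShS => iiehiiehehShS => iiehiiehehehS => iiehiiehehehe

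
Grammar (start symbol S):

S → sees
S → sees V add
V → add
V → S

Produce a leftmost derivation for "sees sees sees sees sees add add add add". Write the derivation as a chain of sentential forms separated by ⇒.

S ⇒ sees V add   [S → sees V add]
sees V add ⇒ sees S add   [V → S]
sees S add ⇒ sees sees V add add   [S → sees V add]
sees sees V add add ⇒ sees sees S add add   [V → S]
sees sees S add add ⇒ sees sees sees V add add add   [S → sees V add]
sees sees sees V add add add ⇒ sees sees sees S add add add   [V → S]
sees sees sees S add add add ⇒ sees sees sees sees V add add add add   [S → sees V add]
sees sees sees sees V add add add add ⇒ sees sees sees sees S add add add add   [V → S]
sees sees sees sees S add add add add ⇒ sees sees sees sees sees add add add add   [S → sees]

S ⇒ sees V add ⇒ sees S add ⇒ sees sees V add add ⇒ sees sees S add add ⇒ sees sees sees V add add add ⇒ sees sees sees S add add add ⇒ sees sees sees sees V add add add add ⇒ sees sees sees sees S add add add add ⇒ sees sees sees sees sees add add add add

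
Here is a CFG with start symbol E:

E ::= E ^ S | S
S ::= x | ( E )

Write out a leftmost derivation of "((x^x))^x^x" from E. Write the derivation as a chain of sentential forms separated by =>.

E=>E^S=>E^S^S=>S^S^S=>(E)^S^S=>(S)^S^S=>((E))^S^S=>((E^S))^S^S=>((S^S))^S^S=>((x^S))^S^S=>((x^x))^S^S=>((x^x))^x^S=>((x^x))^x^x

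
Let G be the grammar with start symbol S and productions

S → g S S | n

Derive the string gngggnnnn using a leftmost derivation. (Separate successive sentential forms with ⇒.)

S ⇒ gSS   [S → g S S]
gSS ⇒ gnS   [S → n]
gnS ⇒ gngSS   [S → g S S]
gngSS ⇒ gnggSSS   [S → g S S]
gnggSSS ⇒ gngggSSSS   [S → g S S]
gngggSSSS ⇒ gngggnSSS   [S → n]
gngggnSSS ⇒ gngggnnSS   [S → n]
gngggnnSS ⇒ gngggnnnS   [S → n]
gngggnnnS ⇒ gngggnnnn   [S → n]

S ⇒ gSS ⇒ gnS ⇒ gngSS ⇒ gnggSSS ⇒ gngggSSSS ⇒ gngggnSSS ⇒ gngggnnSS ⇒ gngggnnnS ⇒ gngggnnnn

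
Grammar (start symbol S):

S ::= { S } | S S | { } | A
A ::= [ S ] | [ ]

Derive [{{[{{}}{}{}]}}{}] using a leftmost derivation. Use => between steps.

S => A   [S ::= A]
A => [S]   [A ::= [ S ]]
[S] => [SS]   [S ::= S S]
[SS] => [{S}S]   [S ::= { S }]
[{S}S] => [{{S}}S]   [S ::= { S }]
[{{S}}S] => [{{A}}S]   [S ::= A]
[{{A}}S] => [{{[S]}}S]   [A ::= [ S ]]
[{{[S]}}S] => [{{[SS]}}S]   [S ::= S S]
[{{[SS]}}S] => [{{[SSS]}}S]   [S ::= S S]
[{{[SSS]}}S] => [{{[{S}SS]}}S]   [S ::= { S }]
[{{[{S}SS]}}S] => [{{[{{}}SS]}}S]   [S ::= { }]
[{{[{{}}SS]}}S] => [{{[{{}}{}S]}}S]   [S ::= { }]
[{{[{{}}{}S]}}S] => [{{[{{}}{}{}]}}S]   [S ::= { }]
[{{[{{}}{}{}]}}S] => [{{[{{}}{}{}]}}{}]   [S ::= { }]

S => A => [S] => [SS] => [{S}S] => [{{S}}S] => [{{A}}S] => [{{[S]}}S] => [{{[SS]}}S] => [{{[SSS]}}S] => [{{[{S}SS]}}S] => [{{[{{}}SS]}}S] => [{{[{{}}{}S]}}S] => [{{[{{}}{}{}]}}S] => [{{[{{}}{}{}]}}{}]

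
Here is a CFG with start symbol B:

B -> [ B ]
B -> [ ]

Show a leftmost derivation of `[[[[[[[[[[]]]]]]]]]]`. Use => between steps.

B => [B]   [B -> [ B ]]
[B] => [[B]]   [B -> [ B ]]
[[B]] => [[[B]]]   [B -> [ B ]]
[[[B]]] => [[[[B]]]]   [B -> [ B ]]
[[[[B]]]] => [[[[[B]]]]]   [B -> [ B ]]
[[[[[B]]]]] => [[[[[[B]]]]]]   [B -> [ B ]]
[[[[[[B]]]]]] => [[[[[[[B]]]]]]]   [B -> [ B ]]
[[[[[[[B]]]]]]] => [[[[[[[[B]]]]]]]]   [B -> [ B ]]
[[[[[[[[B]]]]]]]] => [[[[[[[[[B]]]]]]]]]   [B -> [ B ]]
[[[[[[[[[B]]]]]]]]] => [[[[[[[[[[]]]]]]]]]]   [B -> [ ]]

B => [B] => [[B]] => [[[B]]] => [[[[B]]]] => [[[[[B]]]]] => [[[[[[B]]]]]] => [[[[[[[B]]]]]]] => [[[[[[[[B]]]]]]]] => [[[[[[[[[B]]]]]]]]] => [[[[[[[[[[]]]]]]]]]]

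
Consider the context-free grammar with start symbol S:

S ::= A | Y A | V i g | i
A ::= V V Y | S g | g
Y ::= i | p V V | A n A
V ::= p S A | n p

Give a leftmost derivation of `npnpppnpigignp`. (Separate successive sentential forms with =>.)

S => A => VVY => npVY => npnpY => npnppVV => npnpppSAV => npnpppVigAV => npnpppnpigAV => npnpppnpigSgV => npnpppnpigigV => npnpppnpigignp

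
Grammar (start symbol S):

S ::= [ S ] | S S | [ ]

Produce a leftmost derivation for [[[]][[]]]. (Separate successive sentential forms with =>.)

S => [S]   [S ::= [ S ]]
[S] => [SS]   [S ::= S S]
[SS] => [[S]S]   [S ::= [ S ]]
[[S]S] => [[[]]S]   [S ::= [ ]]
[[[]]S] => [[[]][S]]   [S ::= [ S ]]
[[[]][S]] => [[[]][[]]]   [S ::= [ ]]

S=>[S]=>[SS]=>[[S]S]=>[[[]]S]=>[[[]][S]]=>[[[]][[]]]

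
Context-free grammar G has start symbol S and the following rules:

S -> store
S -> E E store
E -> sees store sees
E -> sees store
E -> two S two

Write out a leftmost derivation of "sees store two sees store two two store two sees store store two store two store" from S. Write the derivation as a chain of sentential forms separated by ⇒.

S ⇒ E E store   [S -> E E store]
E E store ⇒ sees store E store   [E -> sees store]
sees store E store ⇒ sees store two S two store   [E -> two S two]
sees store two S two store ⇒ sees store two E E store two store   [S -> E E store]
sees store two E E store two store ⇒ sees store two sees store E store two store   [E -> sees store]
sees store two sees store E store two store ⇒ sees store two sees store two S two store two store   [E -> two S two]
sees store two sees store two S two store two store ⇒ sees store two sees store two E E store two store two store   [S -> E E store]
sees store two sees store two E E store two store two store ⇒ sees store two sees store two two S two E store two store two store   [E -> two S two]
sees store two sees store two two S two E store two store two store ⇒ sees store two sees store two two store two E store two store two store   [S -> store]
sees store two sees store two two store two E store two store two store ⇒ sees store two sees store two two store two sees store store two store two store   [E -> sees store]

S ⇒ E E store ⇒ sees store E store ⇒ sees store two S two store ⇒ sees store two E E store two store ⇒ sees store two sees store E store two store ⇒ sees store two sees store two S two store two store ⇒ sees store two sees store two E E store two store two store ⇒ sees store two sees store two two S two E store two store two store ⇒ sees store two sees store two two store two E store two store two store ⇒ sees store two sees store two two store two sees store store two store two store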